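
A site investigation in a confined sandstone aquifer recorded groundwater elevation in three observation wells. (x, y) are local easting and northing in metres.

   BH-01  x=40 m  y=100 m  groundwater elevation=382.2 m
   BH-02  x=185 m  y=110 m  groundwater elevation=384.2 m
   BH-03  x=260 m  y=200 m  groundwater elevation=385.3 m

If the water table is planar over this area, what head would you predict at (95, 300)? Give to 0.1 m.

Three-point gradient (reference BH-01): Δ to BH-02 = (145, 10, +2.0), Δ to BH-03 = (220, 100, +3.1).
∂h/∂x = +0.01374, ∂h/∂y = +0.0007724 (det = 12300).
h(95, 300) = 382.2 + (+0.01374)·(55) + (+0.0007724)·(200) = 382.2 +0.756 +0.154 = 383.110 m.

383.1 m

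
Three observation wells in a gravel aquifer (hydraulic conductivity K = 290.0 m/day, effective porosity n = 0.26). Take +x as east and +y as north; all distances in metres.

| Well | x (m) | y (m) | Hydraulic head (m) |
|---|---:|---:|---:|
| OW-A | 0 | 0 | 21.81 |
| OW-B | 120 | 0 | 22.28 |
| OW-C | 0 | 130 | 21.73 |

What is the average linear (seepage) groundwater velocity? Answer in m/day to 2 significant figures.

4.4 m/day

∂h/∂x = (22.28 − 21.81) / (120 − 0) = +0.003917
∂h/∂y = (21.73 − 21.81) / (130 − 0) = -0.0006154
|∇h| = √(0.003917² + -0.0006154²) = 0.003965
Seepage velocity v = K·i/n = 290.0 × 0.003965 / 0.26 = 4.423 m/day.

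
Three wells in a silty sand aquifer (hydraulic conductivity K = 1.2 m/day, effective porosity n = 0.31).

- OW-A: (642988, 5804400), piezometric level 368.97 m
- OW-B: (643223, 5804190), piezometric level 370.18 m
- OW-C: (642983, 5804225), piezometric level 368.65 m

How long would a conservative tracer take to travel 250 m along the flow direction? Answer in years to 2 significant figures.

26 years

Taking OW-A as reference: OW-B−OW-A = (235, -210, +1.21); OW-C−OW-A = (-5, -175, -0.32).
Solve a·Δx + b·Δy = Δh: det = 235·(-175) − (-5)·(-210) = -42175.
∂h/∂x = [(+1.21)·(-175) − (-0.32)·(-210)] / -42175 = +0.006614
∂h/∂y = [235·(-0.32) − (-5)·(+1.21)] / -42175 = +0.001640
|∇h| = √(0.006614² + 0.001640²) = 0.006814
Seepage velocity v = K·i/n = 1.2 × 0.006814 / 0.31 = 0.02638 m/day.
t = 250 / 0.02638 = 9477 days = 25.9 years.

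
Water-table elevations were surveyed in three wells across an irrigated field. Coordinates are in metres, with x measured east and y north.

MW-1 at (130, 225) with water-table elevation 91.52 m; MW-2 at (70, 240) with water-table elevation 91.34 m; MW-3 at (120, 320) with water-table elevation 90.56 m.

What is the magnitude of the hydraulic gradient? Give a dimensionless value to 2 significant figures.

0.010

With h = a·x + b·y + c and MW-1 as origin, the differences give:
  (-60)·a + 15·b = -0.18
  (-10)·a + 95·b = -0.96
Eliminate b (×95 and ×15, subtract): -5550·a = -2.700 → a = ∂h/∂x = +0.0004865
Back-substitute: b = ∂h/∂y = -0.01005.
|∇h| = √(0.0004865² + -0.01005²) = 0.01006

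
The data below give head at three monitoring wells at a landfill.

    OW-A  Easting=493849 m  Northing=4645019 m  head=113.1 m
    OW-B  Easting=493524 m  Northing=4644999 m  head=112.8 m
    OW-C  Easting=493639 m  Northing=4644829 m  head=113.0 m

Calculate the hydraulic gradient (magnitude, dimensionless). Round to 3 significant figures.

0.00109

Taking OW-A as reference: OW-B−OW-A = (-325, -20, -0.3); OW-C−OW-A = (-210, -190, -0.1).
Solve a·Δx + b·Δy = Δh: det = (-325)·(-190) − (-210)·(-20) = 57550.
∂h/∂x = [(-0.3)·(-190) − (-0.1)·(-20)] / 57550 = +0.0009557
∂h/∂y = [(-325)·(-0.1) − (-210)·(-0.3)] / 57550 = -0.0005300
|∇h| = √(0.0009557² + -0.0005300²) = 0.001093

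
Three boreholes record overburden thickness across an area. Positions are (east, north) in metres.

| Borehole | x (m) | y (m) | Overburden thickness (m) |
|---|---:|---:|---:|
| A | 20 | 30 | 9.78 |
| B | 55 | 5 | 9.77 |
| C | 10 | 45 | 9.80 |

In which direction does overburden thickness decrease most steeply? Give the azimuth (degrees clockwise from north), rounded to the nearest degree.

With d = a·x + b·y + c and A as origin, the differences give:
  35·a + (-25)·b = -0.01
  (-10)·a + 15·b = +0.02
Eliminate b (×15 and ×(-25), subtract): 275·a = 0.350 → a = ∂d/∂x = +0.001273
Back-substitute: b = ∂d/∂y = +0.002182.
Steepest decrease is along −∇f: components (-0.001273 E, -0.002182 N).
Azimuth = atan2(-0.001273, -0.002182) = 210.3° ≈ 210°.

210°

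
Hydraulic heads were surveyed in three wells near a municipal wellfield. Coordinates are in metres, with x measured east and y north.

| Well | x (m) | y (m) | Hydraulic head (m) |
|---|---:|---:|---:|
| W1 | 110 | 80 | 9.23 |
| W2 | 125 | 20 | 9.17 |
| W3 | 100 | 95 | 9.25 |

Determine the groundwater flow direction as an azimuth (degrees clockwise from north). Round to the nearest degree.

Differences from W1: to W2 (Δx, Δy, Δh) = (15, -60, -0.06); to W3 = (-10, 15, +0.02).
Solve a·Δx + b·Δy = Δh: det = 15·15 − (-10)·(-60) = -375.
∂h/∂x = [(-0.06)·15 − (+0.02)·(-60)] / -375 = -0.0008000
∂h/∂y = [15·(+0.02) − (-10)·(-0.06)] / -375 = +0.0008000
Flow direction (−∇h) has components (+0.0008000 E, -0.0008000 N).
Azimuth = atan2(E, N) = atan2(+0.0008000, -0.0008000) = 135.0° ≈ 135°.

135°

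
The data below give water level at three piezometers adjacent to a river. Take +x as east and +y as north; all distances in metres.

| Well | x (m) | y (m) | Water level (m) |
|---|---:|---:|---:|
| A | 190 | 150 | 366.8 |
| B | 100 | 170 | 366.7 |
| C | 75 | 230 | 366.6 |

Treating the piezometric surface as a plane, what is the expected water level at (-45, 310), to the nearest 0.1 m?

366.4 m

Taking A as reference: B−A = (-90, 20, -0.1); C−A = (-115, 80, -0.2).
Solve a·Δx + b·Δy = Δh: det = (-90)·80 − (-115)·20 = -4900.
∂h/∂x = [(-0.1)·80 − (-0.2)·20] / -4900 = +0.0008163
∂h/∂y = [(-90)·(-0.2) − (-115)·(-0.1)] / -4900 = -0.001327
h(-45, 310) = 366.8 + (+0.0008163)·(-235) + (-0.001327)·(160) = 366.8 -0.192 -0.212 = 366.396 m.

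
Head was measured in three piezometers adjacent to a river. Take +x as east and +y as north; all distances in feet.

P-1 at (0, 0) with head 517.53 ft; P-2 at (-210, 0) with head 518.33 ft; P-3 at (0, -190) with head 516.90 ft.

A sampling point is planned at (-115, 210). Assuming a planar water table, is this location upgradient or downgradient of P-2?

upgradient

∂h/∂x = (518.33 − 517.53) / (-210 − 0) = -0.003810
∂h/∂y = (516.90 − 517.53) / (-190 − 0) = +0.003316
Head at (-115, 210) = 517.53 + (-0.003810)·(-115) + (+0.003316)·(210) = 518.66 ft.
That is higher than the 518.33 ft at P-2, so the point is upgradient.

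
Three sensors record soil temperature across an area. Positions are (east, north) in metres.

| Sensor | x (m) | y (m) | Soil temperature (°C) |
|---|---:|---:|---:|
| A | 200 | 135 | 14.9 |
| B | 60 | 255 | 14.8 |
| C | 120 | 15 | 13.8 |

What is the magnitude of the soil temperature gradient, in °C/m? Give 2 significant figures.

Taking A as reference: B−A = (-140, 120, -0.1); C−A = (-80, -120, -1.1).
Solve a·Δx + b·Δy = ΔT: det = (-140)·(-120) − (-80)·120 = 26400.
∂T/∂x = [(-0.1)·(-120) − (-1.1)·120] / 26400 = +0.005455
∂T/∂y = [(-140)·(-1.1) − (-80)·(-0.1)] / 26400 = +0.005530
|∇f| = √(0.005455² + 0.005530²) = 0.007768 °C/m

0.0078 °C/m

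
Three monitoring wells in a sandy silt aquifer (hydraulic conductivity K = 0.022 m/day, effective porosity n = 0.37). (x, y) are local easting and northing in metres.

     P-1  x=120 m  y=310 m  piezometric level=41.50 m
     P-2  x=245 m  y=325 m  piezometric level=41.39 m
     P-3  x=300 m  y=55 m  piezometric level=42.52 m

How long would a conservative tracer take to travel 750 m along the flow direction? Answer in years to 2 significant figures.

8100 years

With h = a·x + b·y + c and P-1 as origin, the differences give:
  125·a + 15·b = -0.11
  180·a + (-255)·b = +1.02
Eliminate b (×(-255) and ×15, subtract): -34575·a = 12.750 → a = ∂h/∂x = -0.0003688
Back-substitute: b = ∂h/∂y = -0.004260.
|∇h| = √(-0.0003688² + -0.004260²) = 0.004276
Seepage velocity v = K·i/n = 0.022 × 0.004276 / 0.37 = 0.0002542 m/day.
t = 750 / 0.0002542 = 2.95e+06 days = 8.08e+03 years.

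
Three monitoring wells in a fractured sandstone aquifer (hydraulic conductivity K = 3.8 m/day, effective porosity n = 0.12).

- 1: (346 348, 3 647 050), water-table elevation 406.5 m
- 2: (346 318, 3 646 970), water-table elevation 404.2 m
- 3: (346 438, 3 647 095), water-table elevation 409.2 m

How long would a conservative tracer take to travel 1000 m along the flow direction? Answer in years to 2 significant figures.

Taking 1 as reference: 2−1 = (-30, -80, -2.3); 3−1 = (90, 45, +2.7).
Solve a·Δx + b·Δy = Δh: det = (-30)·45 − 90·(-80) = 5850.
∂h/∂x = [(-2.3)·45 − (+2.7)·(-80)] / 5850 = +0.01923
∂h/∂y = [(-30)·(+2.7) − 90·(-2.3)] / 5850 = +0.02154
|∇h| = √(0.01923² + 0.02154²) = 0.02887
Seepage velocity v = K·i/n = 3.8 × 0.02887 / 0.12 = 0.9142 m/day.
t = 1000 / 0.9142 = 1094 days = 3 years.

3.0 years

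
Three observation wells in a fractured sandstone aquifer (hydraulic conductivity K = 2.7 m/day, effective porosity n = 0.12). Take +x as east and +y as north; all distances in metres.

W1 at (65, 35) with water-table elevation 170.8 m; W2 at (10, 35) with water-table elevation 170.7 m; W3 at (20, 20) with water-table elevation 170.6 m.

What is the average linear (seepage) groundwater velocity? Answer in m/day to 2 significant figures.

Three-point gradient (reference W1): Δ to W2 = (-55, 0, -0.1), Δ to W3 = (-45, -15, -0.2).
∂h/∂x = +0.001818, ∂h/∂y = +0.007879 (det = 825).
|∇h| = √(0.001818² + 0.007879²) = 0.008086
Seepage velocity v = K·i/n = 2.7 × 0.008086 / 0.12 = 0.1819 m/day.

0.18 m/day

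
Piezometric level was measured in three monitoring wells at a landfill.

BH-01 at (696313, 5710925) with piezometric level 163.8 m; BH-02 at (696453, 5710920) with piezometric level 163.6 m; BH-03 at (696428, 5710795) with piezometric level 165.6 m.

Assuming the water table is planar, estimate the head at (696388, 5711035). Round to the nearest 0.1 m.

Taking BH-01 as reference: BH-02−BH-01 = (140, -5, -0.2); BH-03−BH-01 = (115, -130, +1.8).
Solve a·Δx + b·Δy = Δh: det = 140·(-130) − 115·(-5) = -17625.
∂h/∂x = [(-0.2)·(-130) − (+1.8)·(-5)] / -17625 = -0.001986
∂h/∂y = [140·(+1.8) − 115·(-0.2)] / -17625 = -0.01560
h(696388, 5711035) = 163.8 + (-0.001986)·(75) + (-0.01560)·(110) = 163.8 -0.149 -1.716 = 161.935 m.

161.9 m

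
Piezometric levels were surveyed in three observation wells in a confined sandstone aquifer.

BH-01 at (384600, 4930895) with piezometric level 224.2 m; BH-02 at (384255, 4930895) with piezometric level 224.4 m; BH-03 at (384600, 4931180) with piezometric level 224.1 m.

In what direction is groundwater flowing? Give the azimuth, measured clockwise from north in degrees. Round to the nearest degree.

059°

∂h/∂x = (224.4 − 224.2) / (384255 − 384600) = -0.0005797
∂h/∂y = (224.1 − 224.2) / (4931180 − 4930895) = -0.0003509
Flow direction (−∇h) has components (+0.0005797 E, +0.0003509 N).
Azimuth = atan2(E, N) = atan2(+0.0005797, +0.0003509) = 58.8° ≈ 059°.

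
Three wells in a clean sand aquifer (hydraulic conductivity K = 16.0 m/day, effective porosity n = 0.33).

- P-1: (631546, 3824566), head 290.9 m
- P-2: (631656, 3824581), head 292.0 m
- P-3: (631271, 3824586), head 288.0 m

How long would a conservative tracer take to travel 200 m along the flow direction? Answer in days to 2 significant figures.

Differences from P-1: to P-2 (Δx, Δy, Δh) = (110, 15, +1.1); to P-3 = (-275, 20, -2.9).
Solve a·Δx + b·Δy = Δh: det = 110·20 − (-275)·15 = 6325.
∂h/∂x = [(+1.1)·20 − (-2.9)·15] / 6325 = +0.01036
∂h/∂y = [110·(-2.9) − (-275)·(+1.1)] / 6325 = -0.002609
|∇h| = √(0.01036² + -0.002609²) = 0.01068
Seepage velocity v = K·i/n = 16.0 × 0.01068 / 0.33 = 0.5178 m/day.
t = 200 / 0.5178 = 386.2 days.

390 days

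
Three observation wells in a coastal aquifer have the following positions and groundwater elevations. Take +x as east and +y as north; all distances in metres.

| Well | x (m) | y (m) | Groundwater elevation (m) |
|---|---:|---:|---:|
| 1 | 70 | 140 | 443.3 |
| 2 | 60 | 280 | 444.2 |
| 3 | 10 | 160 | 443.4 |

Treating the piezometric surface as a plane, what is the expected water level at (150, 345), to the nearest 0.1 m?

With h = a·x + b·y + c and 1 as origin, the differences give:
  (-10)·a + 140·b = +0.9
  (-60)·a + 20·b = +0.1
Eliminate b (×20 and ×140, subtract): 8200·a = 4.00 → a = ∂h/∂x = +0.0004878
Back-substitute: b = ∂h/∂y = +0.006463.
h(150, 345) = 443.3 + (+0.0004878)·(80) + (+0.006463)·(205) = 443.3 +0.039 +1.325 = 444.664 m.

444.7 m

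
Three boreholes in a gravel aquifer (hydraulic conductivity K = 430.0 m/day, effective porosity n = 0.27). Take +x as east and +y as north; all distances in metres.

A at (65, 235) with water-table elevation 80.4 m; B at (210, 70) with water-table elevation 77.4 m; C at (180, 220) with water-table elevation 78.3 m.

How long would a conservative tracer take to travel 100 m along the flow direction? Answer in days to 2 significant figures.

3.5 days

Differences from A: to B (Δx, Δy, Δh) = (145, -165, -3.0); to C = (115, -15, -2.1).
Solve a·Δx + b·Δy = Δh: det = 145·(-15) − 115·(-165) = 16800.
∂h/∂x = [(-3.0)·(-15) − (-2.1)·(-165)] / 16800 = -0.01795
∂h/∂y = [145·(-2.1) − 115·(-3.0)] / 16800 = +0.002411
|∇h| = √(-0.01795² + 0.002411²) = 0.01811
Seepage velocity v = K·i/n = 430.0 × 0.01811 / 0.27 = 28.84 m/day.
t = 100 / 28.84 = 3.467 days.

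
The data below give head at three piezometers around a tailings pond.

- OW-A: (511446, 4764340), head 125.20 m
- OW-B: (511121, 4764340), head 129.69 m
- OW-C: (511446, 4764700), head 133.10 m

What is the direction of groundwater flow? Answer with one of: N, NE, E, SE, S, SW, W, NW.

∂h/∂x = (129.69 − 125.20) / (511121 − 511446) = -0.01382
∂h/∂y = (133.10 − 125.20) / (4764700 − 4764340) = +0.02194
Flow = −∇h = (+0.01382 east, -0.02194 north), which points southeast.

SE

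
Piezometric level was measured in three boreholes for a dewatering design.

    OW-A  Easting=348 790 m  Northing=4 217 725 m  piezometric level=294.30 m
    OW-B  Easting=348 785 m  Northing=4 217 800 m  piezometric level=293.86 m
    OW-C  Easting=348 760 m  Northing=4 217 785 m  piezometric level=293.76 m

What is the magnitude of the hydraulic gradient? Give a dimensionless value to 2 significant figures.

0.0090

With h = a·x + b·y + c and OW-A as origin, the differences give:
  (-5)·a + 75·b = -0.44
  (-30)·a + 60·b = -0.54
Eliminate b (×60 and ×75, subtract): 1950·a = 14.100 → a = ∂h/∂x = +0.007231
Back-substitute: b = ∂h/∂y = -0.005385.
|∇h| = √(0.007231² + -0.005385²) = 0.009016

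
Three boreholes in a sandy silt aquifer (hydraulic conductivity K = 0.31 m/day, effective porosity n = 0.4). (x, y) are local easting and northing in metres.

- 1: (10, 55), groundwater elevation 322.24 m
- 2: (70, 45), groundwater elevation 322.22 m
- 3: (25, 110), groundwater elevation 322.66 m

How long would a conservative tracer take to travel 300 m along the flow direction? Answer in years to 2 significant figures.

140 years

With h = a·x + b·y + c and 1 as origin, the differences give:
  60·a + (-10)·b = -0.02
  15·a + 55·b = +0.42
Eliminate b (×55 and ×(-10), subtract): 3450·a = 3.100 → a = ∂h/∂x = +0.0008986
Back-substitute: b = ∂h/∂y = +0.007391.
|∇h| = √(0.0008986² + 0.007391²) = 0.007445
Seepage velocity v = K·i/n = 0.31 × 0.007445 / 0.4 = 0.00577 m/day.
t = 300 / 0.00577 = 5.199e+04 days = 142 years.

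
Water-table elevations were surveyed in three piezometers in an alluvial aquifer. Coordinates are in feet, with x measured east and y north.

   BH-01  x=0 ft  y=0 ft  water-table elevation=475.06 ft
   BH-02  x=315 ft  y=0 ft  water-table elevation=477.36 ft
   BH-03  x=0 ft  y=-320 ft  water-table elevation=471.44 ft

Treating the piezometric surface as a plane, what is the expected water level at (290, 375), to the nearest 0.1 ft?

481.4 ft

∂h/∂x = (477.36 − 475.06) / (315 − 0) = +0.007302
∂h/∂y = (471.44 − 475.06) / (-320 − 0) = +0.01131
h(290, 375) = 475.06 + (+0.007302)·(290) + (+0.01131)·(375) = 475.06 +2.117 +4.242 = 481.420 ft.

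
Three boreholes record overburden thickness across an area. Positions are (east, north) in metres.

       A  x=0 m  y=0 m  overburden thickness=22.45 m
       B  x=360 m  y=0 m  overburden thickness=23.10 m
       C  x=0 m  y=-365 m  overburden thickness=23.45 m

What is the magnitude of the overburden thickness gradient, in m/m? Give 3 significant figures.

∂d/∂x = (23.10 − 22.45) / (360 − 0) = +0.001806
∂d/∂y = (23.45 − 22.45) / (-365 − 0) = -0.002740
|∇f| = √(0.001806² + -0.002740²) = 0.003282 m/m

0.00328 m/m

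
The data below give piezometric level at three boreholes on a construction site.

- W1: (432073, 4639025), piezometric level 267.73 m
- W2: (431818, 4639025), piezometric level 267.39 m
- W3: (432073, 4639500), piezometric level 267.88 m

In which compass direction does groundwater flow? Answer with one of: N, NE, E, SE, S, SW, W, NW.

∂h/∂x = (267.39 − 267.73) / (431818 − 432073) = +0.001333
∂h/∂y = (267.88 − 267.73) / (4639500 − 4639025) = +0.0003158
Flow = −∇h = (-0.001333 east, -0.0003158 north), which points west.

W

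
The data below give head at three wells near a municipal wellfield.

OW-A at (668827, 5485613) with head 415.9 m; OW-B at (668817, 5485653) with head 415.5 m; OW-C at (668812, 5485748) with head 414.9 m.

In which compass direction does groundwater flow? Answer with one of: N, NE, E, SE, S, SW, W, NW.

With h = a·x + b·y + c and OW-A as origin, the differences give:
  (-10)·a + 40·b = -0.4
  (-15)·a + 135·b = -1.0
Eliminate b (×135 and ×40, subtract): -750·a = -14.00 → a = ∂h/∂x = +0.01867
Back-substitute: b = ∂h/∂y = -0.005333.
Flow = −∇h = (-0.01867 east, +0.005333 north), which points west.

W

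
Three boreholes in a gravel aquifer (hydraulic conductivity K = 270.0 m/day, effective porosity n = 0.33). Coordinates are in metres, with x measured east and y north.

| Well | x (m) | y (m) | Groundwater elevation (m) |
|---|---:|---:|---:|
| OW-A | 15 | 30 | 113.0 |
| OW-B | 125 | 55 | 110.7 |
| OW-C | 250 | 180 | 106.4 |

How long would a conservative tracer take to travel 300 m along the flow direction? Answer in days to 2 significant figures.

15 days

With h = a·x + b·y + c and OW-A as origin, the differences give:
  110·a + 25·b = -2.3
  235·a + 150·b = -6.6
Eliminate b (×150 and ×25, subtract): 10625·a = -180.00 → a = ∂h/∂x = -0.01694
Back-substitute: b = ∂h/∂y = -0.01746.
|∇h| = √(-0.01694² + -0.01746²) = 0.02433
Seepage velocity v = K·i/n = 270.0 × 0.02433 / 0.33 = 19.91 m/day.
t = 300 / 19.91 = 15.07 days.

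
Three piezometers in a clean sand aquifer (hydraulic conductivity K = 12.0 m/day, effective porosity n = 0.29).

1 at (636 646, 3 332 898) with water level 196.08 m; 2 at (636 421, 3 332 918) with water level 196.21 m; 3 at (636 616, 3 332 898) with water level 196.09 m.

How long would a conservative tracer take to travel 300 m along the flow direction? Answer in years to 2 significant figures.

7.2 years

Differences from 1: to 2 (Δx, Δy, Δh) = (-225, 20, +0.13); to 3 = (-30, 0, +0.01).
Determinant of the coordinate differences = (-225)·0 − (-30)·20 = 600.
∂h/∂x = [(+0.13)·0 − (+0.01)·20] / 600 = -0.0003333
∂h/∂y = [(-225)·(+0.01) − (-30)·(+0.13)] / 600 = +0.002750
|∇h| = √(-0.0003333² + 0.002750²) = 0.00277
Seepage velocity v = K·i/n = 12.0 × 0.00277 / 0.29 = 0.1146 m/day.
t = 300 / 0.1146 = 2618 days = 7.17 years.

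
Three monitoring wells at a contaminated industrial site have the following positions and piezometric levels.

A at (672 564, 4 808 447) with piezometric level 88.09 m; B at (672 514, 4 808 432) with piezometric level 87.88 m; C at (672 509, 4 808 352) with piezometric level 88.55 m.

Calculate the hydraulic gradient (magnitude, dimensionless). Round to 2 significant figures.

Taking A as reference: B−A = (-50, -15, -0.21); C−A = (-55, -95, +0.46).
Determinant of the coordinate differences = (-50)·(-95) − (-55)·(-15) = 3925.
∂h/∂x = [(-0.21)·(-95) − (+0.46)·(-15)] / 3925 = +0.006841
∂h/∂y = [(-50)·(+0.46) − (-55)·(-0.21)] / 3925 = -0.008803
|∇h| = √(0.006841² + -0.008803²) = 0.01115

0.011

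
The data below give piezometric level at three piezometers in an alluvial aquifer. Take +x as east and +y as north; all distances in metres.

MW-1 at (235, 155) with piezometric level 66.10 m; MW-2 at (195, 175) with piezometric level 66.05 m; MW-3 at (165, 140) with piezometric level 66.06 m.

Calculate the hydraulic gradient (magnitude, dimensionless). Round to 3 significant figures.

Taking MW-1 as reference: MW-2−MW-1 = (-40, 20, -0.05); MW-3−MW-1 = (-70, -15, -0.04).
Determinant of the coordinate differences = (-40)·(-15) − (-70)·20 = 2000.
∂h/∂x = [(-0.05)·(-15) − (-0.04)·20] / 2000 = +0.0007750
∂h/∂y = [(-40)·(-0.04) − (-70)·(-0.05)] / 2000 = -0.0009500
|∇h| = √(0.0007750² + -0.0009500²) = 0.001226

0.00123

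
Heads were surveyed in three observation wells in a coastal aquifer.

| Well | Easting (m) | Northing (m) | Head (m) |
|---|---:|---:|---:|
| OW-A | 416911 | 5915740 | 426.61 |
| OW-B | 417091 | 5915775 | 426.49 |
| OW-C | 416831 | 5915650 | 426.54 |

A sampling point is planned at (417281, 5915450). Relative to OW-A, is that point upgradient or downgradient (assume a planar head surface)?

With h = a·x + b·y + c and OW-A as origin, the differences give:
  180·a + 35·b = -0.12
  (-80)·a + (-90)·b = -0.07
Eliminate b (×(-90) and ×35, subtract): -13400·a = 13.250 → a = ∂h/∂x = -0.0009888
Back-substitute: b = ∂h/∂y = +0.001657.
Head at (417281, 5915450) = 426.61 + (-0.0009888)·(370) + (+0.001657)·(-290) = 425.76 m.
That is lower than the 426.61 m at OW-A, so the point is downgradient.

downgradient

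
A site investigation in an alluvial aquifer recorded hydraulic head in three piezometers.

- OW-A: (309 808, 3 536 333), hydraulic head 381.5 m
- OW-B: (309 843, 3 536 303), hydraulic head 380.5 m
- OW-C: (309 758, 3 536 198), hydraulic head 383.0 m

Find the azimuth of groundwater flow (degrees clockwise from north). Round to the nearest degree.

Differences from OW-A: to OW-B (Δx, Δy, Δh) = (35, -30, -1.0); to OW-C = (-50, -135, +1.5).
Solve a·Δx + b·Δy = Δh: det = 35·(-135) − (-50)·(-30) = -6225.
∂h/∂x = [(-1.0)·(-135) − (+1.5)·(-30)] / -6225 = -0.02892
∂h/∂y = [35·(+1.5) − (-50)·(-1.0)] / -6225 = -0.0004016
Flow direction (−∇h) has components (+0.02892 E, +0.0004016 N).
Azimuth = atan2(E, N) = atan2(+0.02892, +0.0004016) = 89.2° ≈ 089°.

089°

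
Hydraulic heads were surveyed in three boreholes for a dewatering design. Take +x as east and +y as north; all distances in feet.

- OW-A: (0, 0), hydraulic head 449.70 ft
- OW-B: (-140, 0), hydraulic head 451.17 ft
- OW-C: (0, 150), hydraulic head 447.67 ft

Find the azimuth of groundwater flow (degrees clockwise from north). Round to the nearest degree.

038°

∂h/∂x = (451.17 − 449.70) / (-140 − 0) = -0.01050
∂h/∂y = (447.67 − 449.70) / (150 − 0) = -0.01353
Flow direction (−∇h) has components (+0.01050 E, +0.01353 N).
Azimuth = atan2(E, N) = atan2(+0.01050, +0.01353) = 37.8° ≈ 038°.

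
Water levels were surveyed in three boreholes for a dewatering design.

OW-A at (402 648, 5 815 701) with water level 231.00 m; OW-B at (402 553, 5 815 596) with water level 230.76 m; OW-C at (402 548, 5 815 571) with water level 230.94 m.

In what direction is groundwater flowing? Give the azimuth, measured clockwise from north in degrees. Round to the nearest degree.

306°

Taking OW-A as reference: OW-B−OW-A = (-95, -105, -0.24); OW-C−OW-A = (-100, -130, -0.06).
Determinant of the coordinate differences = (-95)·(-130) − (-100)·(-105) = 1850.
∂h/∂x = [(-0.24)·(-130) − (-0.06)·(-105)] / 1850 = +0.01346
∂h/∂y = [(-95)·(-0.06) − (-100)·(-0.24)] / 1850 = -0.009892
Flow direction (−∇h) has components (-0.01346 E, +0.009892 N).
Azimuth = atan2(E, N) = atan2(-0.01346, +0.009892) = 306.3° ≈ 306°.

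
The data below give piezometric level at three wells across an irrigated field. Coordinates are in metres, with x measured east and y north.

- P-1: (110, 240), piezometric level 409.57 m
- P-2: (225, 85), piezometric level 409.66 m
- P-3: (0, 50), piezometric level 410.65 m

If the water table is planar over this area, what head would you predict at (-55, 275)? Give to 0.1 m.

Three-point gradient (reference P-1): Δ to P-2 = (115, -155, +0.09), Δ to P-3 = (-110, -190, +1.08).
∂h/∂x = -0.003864, ∂h/∂y = -0.003447 (det = -38900).
h(-55, 275) = 409.57 + (-0.003864)·(-165) + (-0.003447)·(35) = 409.57 +0.638 -0.121 = 410.087 m.

410.1 m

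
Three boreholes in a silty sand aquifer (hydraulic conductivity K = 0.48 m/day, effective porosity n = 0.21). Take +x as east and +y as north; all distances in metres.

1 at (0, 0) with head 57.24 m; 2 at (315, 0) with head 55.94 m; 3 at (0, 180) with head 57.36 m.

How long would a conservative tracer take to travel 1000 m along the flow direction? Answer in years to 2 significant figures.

290 years

∂h/∂x = (55.94 − 57.24) / (315 − 0) = -0.004127
∂h/∂y = (57.36 − 57.24) / (180 − 0) = +0.0006667
|∇h| = √(-0.004127² + 0.0006667²) = 0.004181
Seepage velocity v = K·i/n = 0.48 × 0.004181 / 0.21 = 0.009557 m/day.
t = 1000 / 0.009557 = 1.046e+05 days = 286 years.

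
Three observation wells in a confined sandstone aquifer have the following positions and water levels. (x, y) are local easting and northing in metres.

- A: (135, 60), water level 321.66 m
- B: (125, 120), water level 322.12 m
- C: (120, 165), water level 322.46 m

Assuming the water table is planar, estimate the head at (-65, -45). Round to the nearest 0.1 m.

Three-point gradient (reference A): Δ to B = (-10, 60, +0.46), Δ to C = (-15, 105, +0.80).
∂h/∂x = -0.002000, ∂h/∂y = +0.007333 (det = -150).
h(-65, -45) = 321.66 + (-0.002000)·(-200) + (+0.007333)·(-105) = 321.66 +0.400 -0.770 = 321.290 m.

321.3 m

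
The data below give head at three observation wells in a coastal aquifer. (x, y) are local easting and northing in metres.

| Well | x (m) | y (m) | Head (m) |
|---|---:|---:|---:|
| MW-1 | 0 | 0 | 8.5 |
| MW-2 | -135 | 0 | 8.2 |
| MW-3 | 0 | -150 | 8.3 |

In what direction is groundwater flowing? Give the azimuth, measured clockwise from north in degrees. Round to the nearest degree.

∂h/∂x = (8.2 − 8.5) / (-135 − 0) = +0.002222
∂h/∂y = (8.3 − 8.5) / (-150 − 0) = +0.001333
Flow direction (−∇h) has components (-0.002222 E, -0.001333 N).
Azimuth = atan2(E, N) = atan2(-0.002222, -0.001333) = 239.0° ≈ 239°.

239°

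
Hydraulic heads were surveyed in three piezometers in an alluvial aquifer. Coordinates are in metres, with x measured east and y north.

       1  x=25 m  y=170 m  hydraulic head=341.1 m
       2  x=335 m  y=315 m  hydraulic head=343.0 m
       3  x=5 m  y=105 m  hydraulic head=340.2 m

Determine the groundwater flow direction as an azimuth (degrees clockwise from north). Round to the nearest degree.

Differences from 1: to 2 (Δx, Δy, Δh) = (310, 145, +1.9); to 3 = (-20, -65, -0.9).
Determinant of the coordinate differences = 310·(-65) − (-20)·145 = -17250.
∂h/∂x = [(+1.9)·(-65) − (-0.9)·145] / -17250 = -0.0004058
∂h/∂y = [310·(-0.9) − (-20)·(+1.9)] / -17250 = +0.01397
Flow direction (−∇h) has components (+0.0004058 E, -0.01397 N).
Azimuth = atan2(E, N) = atan2(+0.0004058, -0.01397) = 178.3° ≈ 178°.

178°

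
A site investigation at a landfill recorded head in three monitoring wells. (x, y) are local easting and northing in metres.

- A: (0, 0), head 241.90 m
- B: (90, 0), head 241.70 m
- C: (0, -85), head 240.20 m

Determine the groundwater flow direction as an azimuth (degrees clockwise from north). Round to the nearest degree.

∂h/∂x = (241.70 − 241.90) / (90 − 0) = -0.002222
∂h/∂y = (240.20 − 241.90) / (-85 − 0) = +0.02000
Flow direction (−∇h) has components (+0.002222 E, -0.02000 N).
Azimuth = atan2(E, N) = atan2(+0.002222, -0.02000) = 173.7° ≈ 174°.

174°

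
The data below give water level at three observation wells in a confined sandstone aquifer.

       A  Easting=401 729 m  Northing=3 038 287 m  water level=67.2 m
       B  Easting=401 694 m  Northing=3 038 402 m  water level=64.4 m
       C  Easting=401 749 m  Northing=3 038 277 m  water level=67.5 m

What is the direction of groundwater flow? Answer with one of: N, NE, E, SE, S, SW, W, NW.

N

Taking A as reference: B−A = (-35, 115, -2.8); C−A = (20, -10, +0.3).
Determinant of the coordinate differences = (-35)·(-10) − 20·115 = -1950.
∂h/∂x = [(-2.8)·(-10) − (+0.3)·115] / -1950 = +0.003333
∂h/∂y = [(-35)·(+0.3) − 20·(-2.8)] / -1950 = -0.02333
Flow = −∇h = (-0.003333 east, +0.02333 north), which points north.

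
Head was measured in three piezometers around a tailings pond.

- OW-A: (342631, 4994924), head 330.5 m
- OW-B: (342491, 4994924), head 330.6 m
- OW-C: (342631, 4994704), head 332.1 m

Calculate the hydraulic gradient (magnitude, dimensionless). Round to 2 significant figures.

0.0073

∂h/∂x = (330.6 − 330.5) / (342491 − 342631) = -0.0007143
∂h/∂y = (332.1 − 330.5) / (4994704 − 4994924) = -0.007273
|∇h| = √(-0.0007143² + -0.007273²) = 0.007308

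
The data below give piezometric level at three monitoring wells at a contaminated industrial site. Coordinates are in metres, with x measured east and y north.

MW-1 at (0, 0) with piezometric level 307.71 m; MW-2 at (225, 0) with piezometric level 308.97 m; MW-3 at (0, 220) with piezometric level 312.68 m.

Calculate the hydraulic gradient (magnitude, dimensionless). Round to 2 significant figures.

∂h/∂x = (308.97 − 307.71) / (225 − 0) = +0.005600
∂h/∂y = (312.68 − 307.71) / (220 − 0) = +0.02259
|∇h| = √(0.005600² + 0.02259²) = 0.02327

0.023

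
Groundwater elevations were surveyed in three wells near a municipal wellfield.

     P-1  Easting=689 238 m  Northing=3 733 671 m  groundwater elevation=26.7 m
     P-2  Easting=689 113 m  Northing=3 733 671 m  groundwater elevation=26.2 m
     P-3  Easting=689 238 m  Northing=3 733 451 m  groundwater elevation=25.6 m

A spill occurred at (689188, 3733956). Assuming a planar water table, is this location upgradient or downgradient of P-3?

∂h/∂x = (26.2 − 26.7) / (689113 − 689238) = +0.004000
∂h/∂y = (25.6 − 26.7) / (3733451 − 3733671) = +0.005000
Head at (689188, 3733956) = 26.7 + (+0.004000)·(-50) + (+0.005000)·(285) = 27.93 m.
That is higher than the 25.6 m at P-3, so the point is upgradient.

upgradient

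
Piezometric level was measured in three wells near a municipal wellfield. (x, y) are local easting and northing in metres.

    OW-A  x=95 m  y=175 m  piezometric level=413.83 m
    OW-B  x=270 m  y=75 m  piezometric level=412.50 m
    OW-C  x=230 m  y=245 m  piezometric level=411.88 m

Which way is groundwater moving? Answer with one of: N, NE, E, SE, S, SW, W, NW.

NE

With h = a·x + b·y + c and OW-A as origin, the differences give:
  175·a + (-100)·b = -1.33
  135·a + 70·b = -1.95
Eliminate b (×70 and ×(-100), subtract): 25750·a = -288.100 → a = ∂h/∂x = -0.01119
Back-substitute: b = ∂h/∂y = -0.006280.
Flow = −∇h = (+0.01119 east, +0.006280 north), which points northeast.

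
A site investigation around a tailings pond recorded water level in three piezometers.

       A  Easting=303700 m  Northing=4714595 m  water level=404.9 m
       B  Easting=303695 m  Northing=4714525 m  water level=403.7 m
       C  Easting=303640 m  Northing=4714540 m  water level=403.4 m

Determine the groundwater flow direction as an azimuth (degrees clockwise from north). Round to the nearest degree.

With h = a·x + b·y + c and A as origin, the differences give:
  (-5)·a + (-70)·b = -1.2
  (-60)·a + (-55)·b = -1.5
Eliminate b (×(-55) and ×(-70), subtract): -3925·a = -39.00 → a = ∂h/∂x = +0.009936
Back-substitute: b = ∂h/∂y = +0.01643.
Flow direction (−∇h) has components (-0.009936 E, -0.01643 N).
Azimuth = atan2(E, N) = atan2(-0.009936, -0.01643) = 211.2° ≈ 211°.

211°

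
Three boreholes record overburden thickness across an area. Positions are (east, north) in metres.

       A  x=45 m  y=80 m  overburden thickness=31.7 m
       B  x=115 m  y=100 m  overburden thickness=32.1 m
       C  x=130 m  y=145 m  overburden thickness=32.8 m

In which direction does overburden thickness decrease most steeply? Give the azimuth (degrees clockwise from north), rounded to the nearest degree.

185°

Taking A as reference: B−A = (70, 20, +0.4); C−A = (85, 65, +1.1).
Determinant of the coordinate differences = 70·65 − 85·20 = 2850.
∂d/∂x = [(+0.4)·65 − (+1.1)·20] / 2850 = +0.001404
∂d/∂y = [70·(+1.1) − 85·(+0.4)] / 2850 = +0.01509
Steepest decrease is along −∇f: components (-0.001404 E, -0.01509 N).
Azimuth = atan2(-0.001404, -0.01509) = 185.3° ≈ 185°.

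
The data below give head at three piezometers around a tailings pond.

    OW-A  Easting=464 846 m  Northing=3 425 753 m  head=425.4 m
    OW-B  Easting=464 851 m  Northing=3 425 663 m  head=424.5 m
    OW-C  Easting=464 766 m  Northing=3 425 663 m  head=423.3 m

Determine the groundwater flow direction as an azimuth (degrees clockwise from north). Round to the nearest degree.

Differences from OW-A: to OW-B (Δx, Δy, Δh) = (5, -90, -0.9); to OW-C = (-80, -90, -2.1).
Solve a·Δx + b·Δy = Δh: det = 5·(-90) − (-80)·(-90) = -7650.
∂h/∂x = [(-0.9)·(-90) − (-2.1)·(-90)] / -7650 = +0.01412
∂h/∂y = [5·(-2.1) − (-80)·(-0.9)] / -7650 = +0.01078
Flow direction (−∇h) has components (-0.01412 E, -0.01078 N).
Azimuth = atan2(E, N) = atan2(-0.01412, -0.01078) = 232.6° ≈ 233°.

233°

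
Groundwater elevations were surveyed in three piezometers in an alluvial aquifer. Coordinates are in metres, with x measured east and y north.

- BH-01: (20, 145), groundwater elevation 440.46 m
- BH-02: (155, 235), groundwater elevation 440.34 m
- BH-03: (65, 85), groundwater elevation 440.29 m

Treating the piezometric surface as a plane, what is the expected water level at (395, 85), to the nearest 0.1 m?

439.7 m

With h = a·x + b·y + c and BH-01 as origin, the differences give:
  135·a + 90·b = -0.12
  45·a + (-60)·b = -0.17
Eliminate b (×(-60) and ×90, subtract): -12150·a = 22.500 → a = ∂h/∂x = -0.001852
Back-substitute: b = ∂h/∂y = +0.001444.
h(395, 85) = 440.46 + (-0.001852)·(375) + (+0.001444)·(-60) = 440.46 -0.694 -0.087 = 439.679 m.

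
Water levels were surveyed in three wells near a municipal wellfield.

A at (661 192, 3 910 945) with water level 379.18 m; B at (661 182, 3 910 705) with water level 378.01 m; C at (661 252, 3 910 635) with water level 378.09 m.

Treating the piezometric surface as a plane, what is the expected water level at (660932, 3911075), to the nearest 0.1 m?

378.3 m

Three-point gradient (reference A): Δ to B = (-10, -240, -1.17), Δ to C = (60, -310, -1.09).
∂h/∂x = +0.005777, ∂h/∂y = +0.004634 (det = 17500).
h(660932, 3911075) = 379.18 + (+0.005777)·(-260) + (+0.004634)·(130) = 379.18 -1.502 +0.602 = 378.280 m.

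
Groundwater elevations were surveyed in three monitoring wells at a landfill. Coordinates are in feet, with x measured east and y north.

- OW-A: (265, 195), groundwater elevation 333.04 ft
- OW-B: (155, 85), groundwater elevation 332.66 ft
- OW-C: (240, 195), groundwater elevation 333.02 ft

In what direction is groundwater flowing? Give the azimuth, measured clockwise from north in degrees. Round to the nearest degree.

197°

Differences from OW-A: to OW-B (Δx, Δy, Δh) = (-110, -110, -0.38); to OW-C = (-25, 0, -0.02).
Determinant of the coordinate differences = (-110)·0 − (-25)·(-110) = -2750.
∂h/∂x = [(-0.38)·0 − (-0.02)·(-110)] / -2750 = +0.0008000
∂h/∂y = [(-110)·(-0.02) − (-25)·(-0.38)] / -2750 = +0.002655
Flow direction (−∇h) has components (-0.0008000 E, -0.002655 N).
Azimuth = atan2(E, N) = atan2(-0.0008000, -0.002655) = 196.8° ≈ 197°.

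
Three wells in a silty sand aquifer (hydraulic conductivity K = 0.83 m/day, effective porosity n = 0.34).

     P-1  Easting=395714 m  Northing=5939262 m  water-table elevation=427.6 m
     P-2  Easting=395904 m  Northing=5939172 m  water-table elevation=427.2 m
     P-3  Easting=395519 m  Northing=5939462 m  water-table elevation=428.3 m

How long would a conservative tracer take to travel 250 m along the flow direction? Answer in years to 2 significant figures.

Differences from P-1: to P-2 (Δx, Δy, Δh) = (190, -90, -0.4); to P-3 = (-195, 200, +0.7).
Determinant of the coordinate differences = 190·200 − (-195)·(-90) = 20450.
∂h/∂x = [(-0.4)·200 − (+0.7)·(-90)] / 20450 = -0.0008313
∂h/∂y = [190·(+0.7) − (-195)·(-0.4)] / 20450 = +0.002689
|∇h| = √(-0.0008313² + 0.002689²) = 0.002815
Seepage velocity v = K·i/n = 0.83 × 0.002815 / 0.34 = 0.006872 m/day.
t = 250 / 0.006872 = 3.638e+04 days = 99.6 years.

100 years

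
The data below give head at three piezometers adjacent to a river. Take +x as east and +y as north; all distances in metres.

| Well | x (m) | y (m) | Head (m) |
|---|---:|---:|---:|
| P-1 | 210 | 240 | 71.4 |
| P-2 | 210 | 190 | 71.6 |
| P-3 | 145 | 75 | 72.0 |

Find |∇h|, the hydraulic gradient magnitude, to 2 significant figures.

With h = a·x + b·y + c and P-1 as origin, the differences give:
  0·a + (-50)·b = +0.2
  (-65)·a + (-165)·b = +0.6
Eliminate b (×(-165) and ×(-50), subtract): -3250·a = -3.00 → a = ∂h/∂x = +0.0009231
Back-substitute: b = ∂h/∂y = -0.004000.
|∇h| = √(0.0009231² + -0.004000²) = 0.004105

0.0041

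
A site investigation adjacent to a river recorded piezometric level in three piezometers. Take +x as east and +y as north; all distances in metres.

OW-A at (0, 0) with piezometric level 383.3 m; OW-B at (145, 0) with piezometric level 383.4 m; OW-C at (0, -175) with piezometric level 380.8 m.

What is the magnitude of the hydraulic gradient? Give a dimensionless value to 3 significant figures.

∂h/∂x = (383.4 − 383.3) / (145 − 0) = +0.0006897
∂h/∂y = (380.8 − 383.3) / (-175 − 0) = +0.01429
|∇h| = √(0.0006897² + 0.01429²) = 0.01431

0.0143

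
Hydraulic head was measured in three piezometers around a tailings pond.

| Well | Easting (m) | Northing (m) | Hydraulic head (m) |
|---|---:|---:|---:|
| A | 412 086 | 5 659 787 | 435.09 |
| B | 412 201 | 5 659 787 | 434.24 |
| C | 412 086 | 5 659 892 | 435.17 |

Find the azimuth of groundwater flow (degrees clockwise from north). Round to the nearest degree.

096°

∂h/∂x = (434.24 − 435.09) / (412201 − 412086) = -0.007391
∂h/∂y = (435.17 − 435.09) / (5659892 − 5659787) = +0.0007619
Flow direction (−∇h) has components (+0.007391 E, -0.0007619 N).
Azimuth = atan2(E, N) = atan2(+0.007391, -0.0007619) = 95.9° ≈ 096°.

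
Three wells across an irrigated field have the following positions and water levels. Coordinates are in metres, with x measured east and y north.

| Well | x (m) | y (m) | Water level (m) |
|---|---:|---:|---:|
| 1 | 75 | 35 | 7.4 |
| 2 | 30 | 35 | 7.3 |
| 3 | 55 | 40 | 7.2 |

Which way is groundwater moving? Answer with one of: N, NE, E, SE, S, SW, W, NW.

N

With h = a·x + b·y + c and 1 as origin, the differences give:
  (-45)·a + 0·b = -0.1
  (-20)·a + 5·b = -0.2
Eliminate b (×5 and ×0, subtract): -225·a = -0.50 → a = ∂h/∂x = +0.002222
Back-substitute: b = ∂h/∂y = -0.03111.
Flow = −∇h = (-0.002222 east, +0.03111 north), which points north.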